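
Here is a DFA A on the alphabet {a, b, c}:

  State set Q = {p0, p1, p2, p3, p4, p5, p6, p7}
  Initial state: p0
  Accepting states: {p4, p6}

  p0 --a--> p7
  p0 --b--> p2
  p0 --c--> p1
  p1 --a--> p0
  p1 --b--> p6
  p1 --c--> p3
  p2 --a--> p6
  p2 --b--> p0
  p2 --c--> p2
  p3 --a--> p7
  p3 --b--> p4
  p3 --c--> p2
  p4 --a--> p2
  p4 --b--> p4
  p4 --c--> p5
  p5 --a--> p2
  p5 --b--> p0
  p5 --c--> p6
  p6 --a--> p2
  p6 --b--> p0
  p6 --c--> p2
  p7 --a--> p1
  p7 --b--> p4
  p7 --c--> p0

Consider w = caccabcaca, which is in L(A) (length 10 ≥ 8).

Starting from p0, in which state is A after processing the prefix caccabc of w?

Run of A on the first 7 characters of w = c a c c a b c:
  step 0: p0  (start)
  step 1: p1  (read c: p0→p1)
  step 2: p0  (read a: p1→p0)
  step 3: p1  (read c: p0→p1)
  step 4: p3  (read c: p1→p3)
  step 5: p7  (read a: p3→p7)
  step 6: p4  (read b: p7→p4)
  step 7: p5  (read c: p4→p5)

After reading 7 characters, A is in state p5.

p5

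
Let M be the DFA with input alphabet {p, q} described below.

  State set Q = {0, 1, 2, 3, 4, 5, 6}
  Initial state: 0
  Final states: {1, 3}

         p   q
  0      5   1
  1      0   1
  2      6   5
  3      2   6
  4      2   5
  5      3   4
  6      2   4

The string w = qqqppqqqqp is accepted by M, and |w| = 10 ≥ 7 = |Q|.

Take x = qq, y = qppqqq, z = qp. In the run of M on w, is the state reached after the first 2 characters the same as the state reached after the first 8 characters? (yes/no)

no

Run of M on the first 8 characters of w = q q q p p q q q:
  step 0: 0  (start)
  step 1: 1  (read q: 0→1)
  step 2: 1  (read q: 1→1)
  step 3: 1  (read q: 1→1)
  step 4: 0  (read p: 1→0)
  step 5: 5  (read p: 0→5)
  step 6: 4  (read q: 5→4)
  step 7: 5  (read q: 4→5)
  step 8: 4  (read q: 5→4)

After x (step 2): 1. After xy (step 8): 4.
They differ (1 ≠ 4), so y is not a cycle from the state after x; this split is not the one the pumping-lemma construction produces, and pumping y need not keep the string in L(M).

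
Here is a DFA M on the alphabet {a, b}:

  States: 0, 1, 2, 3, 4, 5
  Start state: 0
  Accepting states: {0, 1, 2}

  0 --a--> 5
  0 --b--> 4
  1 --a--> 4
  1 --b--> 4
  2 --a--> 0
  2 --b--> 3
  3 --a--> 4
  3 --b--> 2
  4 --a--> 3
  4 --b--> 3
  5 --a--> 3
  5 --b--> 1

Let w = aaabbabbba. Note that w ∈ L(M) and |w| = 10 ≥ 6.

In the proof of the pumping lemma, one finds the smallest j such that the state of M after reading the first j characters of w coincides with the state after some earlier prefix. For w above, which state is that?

3

State sequence: 0 -a-> 5 -a-> 3 -a-> 4 -b-> 3 -b-> 2 -a-> 0 -b-> 4 -b-> 3 -b-> 2 -a-> 0
First repeat at step 4: 3 was already visited.

The earliest repeat is at step j = 4: M is in 3, which it already visited at step i = 2.
With |Q| = 6, pigeonhole forces a state repeat no later than step 6; the substring read between the first and second visits to that state can be pumped.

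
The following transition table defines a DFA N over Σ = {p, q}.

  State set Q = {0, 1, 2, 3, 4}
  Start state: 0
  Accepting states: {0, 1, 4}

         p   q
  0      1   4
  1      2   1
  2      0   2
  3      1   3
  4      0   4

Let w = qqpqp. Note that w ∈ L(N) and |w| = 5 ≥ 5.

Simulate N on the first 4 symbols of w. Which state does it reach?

4

State sequence: 0 -q-> 4 -q-> 4 -p-> 0 -q-> 4

After reading 4 characters, N is in state 4.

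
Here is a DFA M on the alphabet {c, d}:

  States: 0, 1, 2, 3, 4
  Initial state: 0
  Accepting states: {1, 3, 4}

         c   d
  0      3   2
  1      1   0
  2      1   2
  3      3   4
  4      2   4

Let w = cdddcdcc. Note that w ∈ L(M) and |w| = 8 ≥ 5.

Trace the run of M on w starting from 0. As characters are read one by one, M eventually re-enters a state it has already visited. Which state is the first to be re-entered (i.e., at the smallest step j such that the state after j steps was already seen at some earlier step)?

Run of M on w = c d d d c d c c:
  step 0: 0  (start)
  step 1: 3  (read c: 0→3)
  step 2: 4  (read d: 3→4)
  step 3: 4  (read d: 4→4)   ← first repeat (4 seen earlier)
  step 4: 4  (read d: 4→4)
  step 5: 2  (read c: 4→2)
  step 6: 2  (read d: 2→2)
  step 7: 1  (read c: 2→1)
  step 8: 1  (read c: 1→1)

The earliest repeat is at step j = 3: M is in 4, which it already visited at step i = 2.
Pumping length from the standard proof: p = 5 (the number of states). The repeated state found above gives |xy| = j ≤ 5 and |y| = j − i ≥ 1.

4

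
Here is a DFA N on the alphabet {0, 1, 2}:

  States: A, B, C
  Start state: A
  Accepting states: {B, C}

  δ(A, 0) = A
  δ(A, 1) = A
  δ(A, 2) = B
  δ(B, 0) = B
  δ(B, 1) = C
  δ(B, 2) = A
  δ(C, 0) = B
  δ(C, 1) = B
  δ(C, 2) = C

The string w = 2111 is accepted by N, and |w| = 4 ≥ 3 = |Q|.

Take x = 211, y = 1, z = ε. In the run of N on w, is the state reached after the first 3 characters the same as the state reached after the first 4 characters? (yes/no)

Run of N on the first 4 characters of w = 2 1 1 1:
  step 0: A  (start)
  step 1: B  (read 2: A→B)
  step 2: C  (read 1: B→C)
  step 3: B  (read 1: C→B)
  step 4: C  (read 1: B→C)

After x (step 3): B. After xy (step 4): C.
They differ (B ≠ C), so y is not a cycle from the state after x; this split is not the one the pumping-lemma construction produces, and pumping y need not keep the string in L(N).

no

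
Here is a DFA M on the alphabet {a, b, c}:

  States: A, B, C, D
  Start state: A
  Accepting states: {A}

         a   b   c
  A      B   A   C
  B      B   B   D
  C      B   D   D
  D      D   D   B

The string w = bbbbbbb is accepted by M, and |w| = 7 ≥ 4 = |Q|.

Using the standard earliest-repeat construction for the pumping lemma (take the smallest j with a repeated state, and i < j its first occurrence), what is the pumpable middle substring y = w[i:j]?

State sequence: A -b-> A -b-> A -b-> A -b-> A -b-> A -b-> A -b-> A
First repeat at step 1: A was already visited.

So i = 0, j = 1, giving x = w[0:0] = ε, y = w[0:1] = b, z = w[1:7] = bbbbbb.
Check: |xy| = 1 ≤ 4 and |y| = 1 ≥ 1. Reading y takes M from A back to A, so every xyⁱz is accepted.
Pumping length from the standard proof: p = 4 (the number of states). The repeated state found above gives |xy| = j ≤ 4 and |y| = j − i ≥ 1.

b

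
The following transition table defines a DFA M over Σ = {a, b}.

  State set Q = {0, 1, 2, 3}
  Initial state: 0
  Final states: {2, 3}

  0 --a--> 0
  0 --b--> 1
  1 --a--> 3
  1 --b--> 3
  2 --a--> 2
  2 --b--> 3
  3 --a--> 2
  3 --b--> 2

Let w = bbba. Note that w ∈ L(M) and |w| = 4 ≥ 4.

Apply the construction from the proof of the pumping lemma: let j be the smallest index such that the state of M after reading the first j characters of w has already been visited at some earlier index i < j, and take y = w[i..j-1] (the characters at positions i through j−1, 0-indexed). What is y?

a

Run of M on w = b b b a:
  step 0: 0  (start)
  step 1: 1  (read b: 0→1)
  step 2: 3  (read b: 1→3)
  step 3: 2  (read b: 3→2)
  step 4: 2  (read a: 2→2)   ← first repeat (2 seen earlier)

So i = 3, j = 4, giving x = w[0:3] = bbb, y = w[3:4] = a, z = w[4:4] = ε.
Check: |xy| = 4 ≤ 4 and |y| = 1 ≥ 1. Reading y takes M from 2 back to 2, so every xyⁱz is accepted.
The DFA has 4 states, so the proof of the pumping lemma guarantees a repeated state among the first 4+1 visited; the segment between the two visits is the pumpable y.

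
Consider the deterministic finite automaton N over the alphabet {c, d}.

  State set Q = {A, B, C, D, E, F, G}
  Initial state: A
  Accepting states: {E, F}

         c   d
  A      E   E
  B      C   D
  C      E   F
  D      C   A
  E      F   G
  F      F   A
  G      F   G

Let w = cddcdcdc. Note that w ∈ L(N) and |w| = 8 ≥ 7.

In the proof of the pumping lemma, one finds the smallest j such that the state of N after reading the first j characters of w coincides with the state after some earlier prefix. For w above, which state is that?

G

State sequence: A -c-> E -d-> G -d-> G -c-> F -d-> A -c-> E -d-> G -c-> F
First repeat at step 3: G was already visited.

The earliest repeat is at step j = 3: N is in G, which it already visited at step i = 2.
Since N has 7 states, any run of length ≥ 7 visits 7+1 states, so by pigeonhole some state repeats within the first 7 steps — that repeat gives the pumpable loop.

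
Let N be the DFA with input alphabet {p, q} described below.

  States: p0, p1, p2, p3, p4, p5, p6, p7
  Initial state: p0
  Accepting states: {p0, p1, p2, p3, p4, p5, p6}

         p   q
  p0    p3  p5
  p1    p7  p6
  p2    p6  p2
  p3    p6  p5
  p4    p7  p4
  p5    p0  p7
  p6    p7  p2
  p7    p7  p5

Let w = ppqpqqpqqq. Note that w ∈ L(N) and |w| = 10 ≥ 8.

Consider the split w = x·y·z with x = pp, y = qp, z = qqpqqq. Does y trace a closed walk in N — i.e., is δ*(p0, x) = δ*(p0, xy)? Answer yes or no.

Run of N on the first 4 characters of w = p p q p:
  step 0: p0  (start)
  step 1: p3  (read p: p0→p3)
  step 2: p6  (read p: p3→p6)
  step 3: p2  (read q: p6→p2)
  step 4: p6  (read p: p2→p6)

After x (step 2): p6. After xy (step 4): p6.
They match, so y = qp drives N around a cycle from p6 back to itself; pumping y any number of times keeps N in p6 before reading z, and xyⁱz ∈ L(N) for every i ≥ 0.

yes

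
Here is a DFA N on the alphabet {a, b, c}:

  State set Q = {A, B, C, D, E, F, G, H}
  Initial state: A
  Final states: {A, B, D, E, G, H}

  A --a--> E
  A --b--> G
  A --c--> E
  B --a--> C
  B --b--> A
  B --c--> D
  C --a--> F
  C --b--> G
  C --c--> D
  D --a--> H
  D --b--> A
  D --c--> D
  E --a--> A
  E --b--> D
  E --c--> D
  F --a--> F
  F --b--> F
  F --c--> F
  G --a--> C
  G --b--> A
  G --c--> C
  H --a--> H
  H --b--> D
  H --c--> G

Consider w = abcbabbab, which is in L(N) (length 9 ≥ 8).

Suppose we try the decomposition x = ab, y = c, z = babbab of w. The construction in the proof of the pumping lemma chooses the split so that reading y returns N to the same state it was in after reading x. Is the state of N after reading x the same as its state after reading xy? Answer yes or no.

yes

Run of N on the first 3 characters of w = a b c:
  step 0: A  (start)
  step 1: E  (read a: A→E)
  step 2: D  (read b: E→D)
  step 3: D  (read c: D→D)

After x (step 2): D. After xy (step 3): D.
They match, so y = c drives N around a cycle from D back to itself; pumping y any number of times keeps N in D before reading z, and xyⁱz ∈ L(N) for every i ≥ 0.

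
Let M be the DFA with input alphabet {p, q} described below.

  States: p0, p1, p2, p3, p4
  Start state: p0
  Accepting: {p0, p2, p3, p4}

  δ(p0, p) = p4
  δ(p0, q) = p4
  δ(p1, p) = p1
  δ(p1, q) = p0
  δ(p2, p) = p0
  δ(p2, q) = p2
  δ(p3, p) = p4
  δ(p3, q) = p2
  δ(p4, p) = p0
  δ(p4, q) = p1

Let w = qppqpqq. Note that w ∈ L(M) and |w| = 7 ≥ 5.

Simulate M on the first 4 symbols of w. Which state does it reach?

p1

Run of M on the first 4 characters of w = q p p q:
  step 0: p0  (start)
  step 1: p4  (read q: p0→p4)
  step 2: p0  (read p: p4→p0)
  step 3: p4  (read p: p0→p4)
  step 4: p1  (read q: p4→p1)

After reading 4 characters, M is in state p1.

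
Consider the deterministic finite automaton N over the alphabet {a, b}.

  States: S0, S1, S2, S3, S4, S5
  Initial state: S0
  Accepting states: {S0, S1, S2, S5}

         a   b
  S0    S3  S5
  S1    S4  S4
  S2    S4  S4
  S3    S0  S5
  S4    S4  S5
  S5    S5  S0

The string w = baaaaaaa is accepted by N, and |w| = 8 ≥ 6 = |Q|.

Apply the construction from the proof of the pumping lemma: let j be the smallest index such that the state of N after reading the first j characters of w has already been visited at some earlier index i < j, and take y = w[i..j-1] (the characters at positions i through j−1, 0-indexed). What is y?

a

State sequence: S0 -b-> S5 -a-> S5 -a-> S5 -a-> S5 -a-> S5 -a-> S5 -a-> S5 -a-> S5
First repeat at step 2: S5 was already visited.

So i = 1, j = 2, giving x = w[0:1] = b, y = w[1:2] = a, z = w[2:8] = aaaaaa.
Check: |xy| = 2 ≤ 6 and |y| = 1 ≥ 1. Reading y takes N from S5 back to S5, so every xyⁱz is accepted.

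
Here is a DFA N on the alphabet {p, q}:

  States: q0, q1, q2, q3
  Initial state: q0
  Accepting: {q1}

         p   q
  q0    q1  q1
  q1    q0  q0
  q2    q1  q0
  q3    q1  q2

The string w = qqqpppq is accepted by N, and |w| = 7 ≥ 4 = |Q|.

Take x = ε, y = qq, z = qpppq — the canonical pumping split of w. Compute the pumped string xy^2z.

qqqqqpppq

xy^2z = ε·qq·qq·qpppq = qqqqqpppq.
Reading y = qq takes N from q0 back to q0, so after x·y·y the machine is still in q0, and z then leads to the accepting state q1. Hence qqqqqpppq ∈ L(N).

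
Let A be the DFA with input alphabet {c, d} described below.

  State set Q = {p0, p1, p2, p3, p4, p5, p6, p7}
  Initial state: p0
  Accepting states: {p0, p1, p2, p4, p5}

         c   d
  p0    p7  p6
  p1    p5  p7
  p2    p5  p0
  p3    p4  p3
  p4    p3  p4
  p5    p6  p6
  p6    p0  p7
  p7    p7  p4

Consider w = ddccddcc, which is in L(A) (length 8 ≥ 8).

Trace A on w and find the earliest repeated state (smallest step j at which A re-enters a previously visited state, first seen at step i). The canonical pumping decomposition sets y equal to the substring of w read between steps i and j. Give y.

State sequence: p0 -d-> p6 -d-> p7 -c-> p7 -c-> p7 -d-> p4 -d-> p4 -c-> p3 -c-> p4
First repeat at step 3: p7 was already visited.

So i = 2, j = 3, giving x = w[0:2] = dd, y = w[2:3] = c, z = w[3:8] = cddcc.
Check: |xy| = 3 ≤ 8 and |y| = 1 ≥ 1. Reading y takes A from p7 back to p7, so every xyⁱz is accepted.

c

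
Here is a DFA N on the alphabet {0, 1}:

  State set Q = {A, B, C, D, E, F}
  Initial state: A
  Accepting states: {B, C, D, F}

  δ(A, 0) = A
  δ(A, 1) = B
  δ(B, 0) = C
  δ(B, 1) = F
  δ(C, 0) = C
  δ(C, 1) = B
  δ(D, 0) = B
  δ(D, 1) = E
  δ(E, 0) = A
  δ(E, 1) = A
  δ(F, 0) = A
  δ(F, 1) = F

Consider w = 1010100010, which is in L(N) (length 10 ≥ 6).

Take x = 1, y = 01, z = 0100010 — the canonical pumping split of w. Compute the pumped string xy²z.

101010100010

xy^2z = 1·01·01·0100010 = 101010100010.
Reading y = 01 takes N from B back to B, so after x·y·y the machine is still in B, and z then leads to the accepting state C. Hence 101010100010 ∈ L(N).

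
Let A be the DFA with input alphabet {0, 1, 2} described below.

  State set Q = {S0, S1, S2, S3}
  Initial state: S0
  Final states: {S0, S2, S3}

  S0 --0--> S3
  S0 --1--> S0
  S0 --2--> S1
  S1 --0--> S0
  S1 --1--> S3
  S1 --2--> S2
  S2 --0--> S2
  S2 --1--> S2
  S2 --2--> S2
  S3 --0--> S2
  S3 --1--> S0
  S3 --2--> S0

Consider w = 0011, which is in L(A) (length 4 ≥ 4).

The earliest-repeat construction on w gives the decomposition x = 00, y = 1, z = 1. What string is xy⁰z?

xy⁰z = xz = 00·1 = 001.
Reading y = 1 takes A from S2 back to S2, so after x the machine is still in S2, and z then leads to the accepting state S2. Hence 001 ∈ L(A).

001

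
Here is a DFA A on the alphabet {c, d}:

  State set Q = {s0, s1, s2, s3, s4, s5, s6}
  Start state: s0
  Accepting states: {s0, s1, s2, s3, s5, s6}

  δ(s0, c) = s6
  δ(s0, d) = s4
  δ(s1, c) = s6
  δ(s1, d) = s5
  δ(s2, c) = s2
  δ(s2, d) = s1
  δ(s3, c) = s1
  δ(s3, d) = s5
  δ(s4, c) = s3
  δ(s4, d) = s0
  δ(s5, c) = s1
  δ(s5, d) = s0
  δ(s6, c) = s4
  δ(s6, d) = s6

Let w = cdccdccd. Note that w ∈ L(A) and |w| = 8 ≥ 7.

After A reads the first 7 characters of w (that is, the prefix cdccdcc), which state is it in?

s6

Run of A on the first 7 characters of w = c d c c d c c:
  step 0: s0  (start)
  step 1: s6  (read c: s0→s6)
  step 2: s6  (read d: s6→s6)
  step 3: s4  (read c: s6→s4)
  step 4: s3  (read c: s4→s3)
  step 5: s5  (read d: s3→s5)
  step 6: s1  (read c: s5→s1)
  step 7: s6  (read c: s1→s6)

After reading 7 characters, A is in state s6.
(This kind of state-tracing is the core of the pumping-lemma construction: with 7 states, pigeonhole forces a repeat within the first 7 steps.)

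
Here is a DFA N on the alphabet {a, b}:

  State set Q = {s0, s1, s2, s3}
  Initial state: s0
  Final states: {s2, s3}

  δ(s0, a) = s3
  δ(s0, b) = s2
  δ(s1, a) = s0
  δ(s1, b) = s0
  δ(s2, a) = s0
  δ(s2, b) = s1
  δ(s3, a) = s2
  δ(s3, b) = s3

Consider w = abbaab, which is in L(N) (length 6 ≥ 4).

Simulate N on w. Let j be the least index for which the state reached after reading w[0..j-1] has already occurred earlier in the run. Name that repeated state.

s3

State sequence: s0 -a-> s3 -b-> s3 -b-> s3 -a-> s2 -a-> s0 -b-> s2
First repeat at step 2: s3 was already visited.

The earliest repeat is at step j = 2: N is in s3, which it already visited at step i = 1.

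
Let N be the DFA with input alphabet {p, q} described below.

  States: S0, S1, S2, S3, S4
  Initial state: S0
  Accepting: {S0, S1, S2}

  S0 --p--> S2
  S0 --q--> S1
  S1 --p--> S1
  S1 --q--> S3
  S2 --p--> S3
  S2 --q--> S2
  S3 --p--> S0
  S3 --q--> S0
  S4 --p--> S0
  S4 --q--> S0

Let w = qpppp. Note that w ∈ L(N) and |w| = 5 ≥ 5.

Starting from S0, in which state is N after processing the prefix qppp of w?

S1

Run of N on the first 4 characters of w = q p p p:
  step 0: S0  (start)
  step 1: S1  (read q: S0→S1)
  step 2: S1  (read p: S1→S1)
  step 3: S1  (read p: S1→S1)
  step 4: S1  (read p: S1→S1)

After reading 4 characters, N is in state S1.
(This kind of state-tracing is the core of the pumping-lemma construction: with 5 states, pigeonhole forces a repeat within the first 5 steps.)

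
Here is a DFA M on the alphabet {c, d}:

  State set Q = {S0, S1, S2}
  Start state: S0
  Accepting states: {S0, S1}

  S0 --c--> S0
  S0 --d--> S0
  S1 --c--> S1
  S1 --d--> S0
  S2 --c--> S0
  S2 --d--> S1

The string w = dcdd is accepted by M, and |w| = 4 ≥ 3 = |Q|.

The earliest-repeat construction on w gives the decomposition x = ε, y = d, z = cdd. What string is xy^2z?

xy^2z = ε·d·d·cdd = ddcdd.
Reading y = d takes M from S0 back to S0, so after x·y·y the machine is still in S0, and z then leads to the accepting state S0. Hence ddcdd ∈ L(M).

ddcdd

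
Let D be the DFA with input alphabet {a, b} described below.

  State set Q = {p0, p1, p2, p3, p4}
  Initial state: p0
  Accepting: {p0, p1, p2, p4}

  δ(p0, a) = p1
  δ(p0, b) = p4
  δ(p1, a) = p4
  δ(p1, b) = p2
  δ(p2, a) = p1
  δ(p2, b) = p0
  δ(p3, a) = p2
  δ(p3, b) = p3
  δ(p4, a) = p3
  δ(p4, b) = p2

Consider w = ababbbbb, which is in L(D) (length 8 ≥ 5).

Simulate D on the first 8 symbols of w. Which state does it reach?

p0

Run of D on the first 8 characters of w = a b a b b b b b:
  step 0: p0  (start)
  step 1: p1  (read a: p0→p1)
  step 2: p2  (read b: p1→p2)
  step 3: p1  (read a: p2→p1)
  step 4: p2  (read b: p1→p2)
  step 5: p0  (read b: p2→p0)
  step 6: p4  (read b: p0→p4)
  step 7: p2  (read b: p4→p2)
  step 8: p0  (read b: p2→p0)

After reading 8 characters, D is in state p0.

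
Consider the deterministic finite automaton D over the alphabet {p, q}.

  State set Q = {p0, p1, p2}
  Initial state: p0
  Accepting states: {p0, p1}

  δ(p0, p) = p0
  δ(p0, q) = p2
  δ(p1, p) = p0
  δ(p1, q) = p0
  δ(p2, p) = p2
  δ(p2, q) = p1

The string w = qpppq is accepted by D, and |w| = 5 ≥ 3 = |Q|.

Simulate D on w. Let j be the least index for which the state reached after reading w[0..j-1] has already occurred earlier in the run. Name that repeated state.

p2

Run of D on w = q p p p q:
  step 0: p0  (start)
  step 1: p2  (read q: p0→p2)
  step 2: p2  (read p: p2→p2)   ← first repeat (p2 seen earlier)
  step 3: p2  (read p: p2→p2)
  step 4: p2  (read p: p2→p2)
  step 5: p1  (read q: p2→p1)

The earliest repeat is at step j = 2: D is in p2, which it already visited at step i = 1.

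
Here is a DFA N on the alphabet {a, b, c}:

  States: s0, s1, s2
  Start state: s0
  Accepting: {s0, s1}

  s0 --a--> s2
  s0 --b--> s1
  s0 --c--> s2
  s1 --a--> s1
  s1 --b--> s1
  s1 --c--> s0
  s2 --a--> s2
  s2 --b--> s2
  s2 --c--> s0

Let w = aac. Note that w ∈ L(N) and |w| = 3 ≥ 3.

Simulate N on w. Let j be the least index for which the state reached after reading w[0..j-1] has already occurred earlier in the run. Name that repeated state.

Run of N on w = a a c:
  step 0: s0  (start)
  step 1: s2  (read a: s0→s2)
  step 2: s2  (read a: s2→s2)   ← first repeat (s2 seen earlier)
  step 3: s0  (read c: s2→s0)

The earliest repeat is at step j = 2: N is in s2, which it already visited at step i = 1.
Pumping length from the standard proof: p = 3 (the number of states). The repeated state found above gives |xy| = j ≤ 3 and |y| = j − i ≥ 1.

s2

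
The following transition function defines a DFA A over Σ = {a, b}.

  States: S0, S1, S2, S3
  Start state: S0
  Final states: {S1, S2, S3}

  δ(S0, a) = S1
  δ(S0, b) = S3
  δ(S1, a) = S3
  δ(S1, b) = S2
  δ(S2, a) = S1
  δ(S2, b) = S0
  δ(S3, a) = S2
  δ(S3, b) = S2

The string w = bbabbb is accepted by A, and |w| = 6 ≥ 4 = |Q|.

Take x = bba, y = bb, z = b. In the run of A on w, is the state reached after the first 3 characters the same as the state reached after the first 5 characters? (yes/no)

Run of A on the first 5 characters of w = b b a b b:
  step 0: S0  (start)
  step 1: S3  (read b: S0→S3)
  step 2: S2  (read b: S3→S2)
  step 3: S1  (read a: S2→S1)
  step 4: S2  (read b: S1→S2)
  step 5: S0  (read b: S2→S0)

After x (step 3): S1. After xy (step 5): S0.
They differ (S1 ≠ S0), so y is not a cycle from the state after x; this split is not the one the pumping-lemma construction produces, and pumping y need not keep the string in L(A).

no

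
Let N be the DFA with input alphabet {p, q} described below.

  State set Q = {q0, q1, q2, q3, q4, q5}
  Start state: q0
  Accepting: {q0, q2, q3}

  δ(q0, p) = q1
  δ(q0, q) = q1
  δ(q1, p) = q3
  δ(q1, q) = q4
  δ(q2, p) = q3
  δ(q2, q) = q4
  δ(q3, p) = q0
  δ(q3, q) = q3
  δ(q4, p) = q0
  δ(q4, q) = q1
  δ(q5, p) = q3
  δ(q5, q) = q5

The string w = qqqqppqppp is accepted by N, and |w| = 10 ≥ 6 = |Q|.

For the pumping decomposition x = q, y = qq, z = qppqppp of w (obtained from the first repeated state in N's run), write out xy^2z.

xy^2z = q·qq·qq·qppqppp = qqqqqqppqppp.
Reading y = qq takes N from q1 back to q1, so after x·y·y the machine is still in q1, and z then leads to the accepting state q3. Hence qqqqqqppqppp ∈ L(N).

qqqqqqppqppp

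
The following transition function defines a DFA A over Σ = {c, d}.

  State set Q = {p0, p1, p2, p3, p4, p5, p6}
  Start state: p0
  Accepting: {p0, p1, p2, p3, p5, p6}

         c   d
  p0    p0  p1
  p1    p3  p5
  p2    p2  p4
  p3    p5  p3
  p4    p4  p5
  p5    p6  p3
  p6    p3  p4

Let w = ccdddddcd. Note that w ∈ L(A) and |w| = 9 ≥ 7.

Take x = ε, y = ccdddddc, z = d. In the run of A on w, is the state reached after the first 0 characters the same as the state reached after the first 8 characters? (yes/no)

no

State sequence: p0 -c-> p0 -c-> p0 -d-> p1 -d-> p5 -d-> p3 -d-> p3 -d-> p3 -c-> p5

After x (step 0): p0. After xy (step 8): p5.
They differ (p0 ≠ p5), so y is not a cycle from the state after x; this split is not the one the pumping-lemma construction produces, and pumping y need not keep the string in L(A).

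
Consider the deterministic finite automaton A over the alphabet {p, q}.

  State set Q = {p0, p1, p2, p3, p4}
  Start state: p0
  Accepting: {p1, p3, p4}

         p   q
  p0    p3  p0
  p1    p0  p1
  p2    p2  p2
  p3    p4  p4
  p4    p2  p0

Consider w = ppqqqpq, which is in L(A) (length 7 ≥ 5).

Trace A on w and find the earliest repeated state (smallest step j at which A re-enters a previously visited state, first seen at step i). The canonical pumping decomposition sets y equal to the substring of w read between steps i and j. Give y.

ppq

State sequence: p0 -p-> p3 -p-> p4 -q-> p0 -q-> p0 -q-> p0 -p-> p3 -q-> p4
First repeat at step 3: p0 was already visited.

So i = 0, j = 3, giving x = w[0:0] = ε, y = w[0:3] = ppq, z = w[3:7] = qqpq.
Check: |xy| = 3 ≤ 5 and |y| = 3 ≥ 1. Reading y takes A from p0 back to p0, so every xyⁱz is accepted.
Since A has 5 states, any run of length ≥ 5 visits 5+1 states, so by pigeonhole some state repeats within the first 5 steps — that repeat gives the pumpable loop.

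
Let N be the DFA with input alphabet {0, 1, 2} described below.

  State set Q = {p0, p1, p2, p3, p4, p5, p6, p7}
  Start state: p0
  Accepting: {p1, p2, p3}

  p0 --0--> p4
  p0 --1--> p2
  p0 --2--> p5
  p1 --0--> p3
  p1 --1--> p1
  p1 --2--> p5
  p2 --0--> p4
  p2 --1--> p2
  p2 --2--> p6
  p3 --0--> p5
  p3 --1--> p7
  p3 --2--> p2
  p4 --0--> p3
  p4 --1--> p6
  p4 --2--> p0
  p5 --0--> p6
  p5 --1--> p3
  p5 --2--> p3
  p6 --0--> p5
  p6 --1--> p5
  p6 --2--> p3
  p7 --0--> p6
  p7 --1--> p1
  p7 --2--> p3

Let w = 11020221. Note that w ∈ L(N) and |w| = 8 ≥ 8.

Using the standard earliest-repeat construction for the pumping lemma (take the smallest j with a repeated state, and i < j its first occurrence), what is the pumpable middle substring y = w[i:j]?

Run of N on w = 1 1 0 2 0 2 2 1:
  step 0: p0  (start)
  step 1: p2  (read 1: p0→p2)
  step 2: p2  (read 1: p2→p2)   ← first repeat (p2 seen earlier)
  step 3: p4  (read 0: p2→p4)
  step 4: p0  (read 2: p4→p0)
  step 5: p4  (read 0: p0→p4)
  step 6: p0  (read 2: p4→p0)
  step 7: p5  (read 2: p0→p5)
  step 8: p3  (read 1: p5→p3)

So i = 1, j = 2, giving x = w[0:1] = 1, y = w[1:2] = 1, z = w[2:8] = 020221.
Check: |xy| = 2 ≤ 8 and |y| = 1 ≥ 1. Reading y takes N from p2 back to p2, so every xyⁱz is accepted.
Pumping length from the standard proof: p = 8 (the number of states). The repeated state found above gives |xy| = j ≤ 8 and |y| = j − i ≥ 1.

1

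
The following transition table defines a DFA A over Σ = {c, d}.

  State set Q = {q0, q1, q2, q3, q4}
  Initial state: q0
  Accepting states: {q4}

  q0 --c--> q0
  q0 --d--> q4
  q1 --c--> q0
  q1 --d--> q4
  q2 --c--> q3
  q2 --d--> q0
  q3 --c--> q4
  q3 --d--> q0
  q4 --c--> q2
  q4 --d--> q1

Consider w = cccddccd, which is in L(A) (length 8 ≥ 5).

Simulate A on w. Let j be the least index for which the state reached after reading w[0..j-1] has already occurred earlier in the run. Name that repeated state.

q0

Run of A on w = c c c d d c c d:
  step 0: q0  (start)
  step 1: q0  (read c: q0→q0)   ← first repeat (q0 seen earlier)
  step 2: q0  (read c: q0→q0)
  step 3: q0  (read c: q0→q0)
  step 4: q4  (read d: q0→q4)
  step 5: q1  (read d: q4→q1)
  step 6: q0  (read c: q1→q0)
  step 7: q0  (read c: q0→q0)
  step 8: q4  (read d: q0→q4)

The earliest repeat is at step j = 1: A is in q0, which it already visited at step i = 0.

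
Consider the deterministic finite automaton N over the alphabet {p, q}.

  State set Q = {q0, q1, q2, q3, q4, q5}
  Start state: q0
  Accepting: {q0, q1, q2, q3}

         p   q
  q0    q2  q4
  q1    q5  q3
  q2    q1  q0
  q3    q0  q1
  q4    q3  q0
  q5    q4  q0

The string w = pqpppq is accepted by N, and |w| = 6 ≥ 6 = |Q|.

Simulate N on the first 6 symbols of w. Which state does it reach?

q0

Run of N on the first 6 characters of w = p q p p p q:
  step 0: q0  (start)
  step 1: q2  (read p: q0→q2)
  step 2: q0  (read q: q2→q0)
  step 3: q2  (read p: q0→q2)
  step 4: q1  (read p: q2→q1)
  step 5: q5  (read p: q1→q5)
  step 6: q0  (read q: q5→q0)

After reading 6 characters, N is in state q0.
(This kind of state-tracing is the core of the pumping-lemma construction: with 6 states, pigeonhole forces a repeat within the first 6 steps.)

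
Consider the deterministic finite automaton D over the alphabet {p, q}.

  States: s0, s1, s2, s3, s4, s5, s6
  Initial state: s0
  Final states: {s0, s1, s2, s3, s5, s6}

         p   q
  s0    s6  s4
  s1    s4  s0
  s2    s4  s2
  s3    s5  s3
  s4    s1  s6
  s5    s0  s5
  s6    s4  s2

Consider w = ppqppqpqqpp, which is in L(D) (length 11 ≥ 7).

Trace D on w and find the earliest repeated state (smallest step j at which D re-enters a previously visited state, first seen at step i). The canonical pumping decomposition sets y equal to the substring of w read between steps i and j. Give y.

pq

Run of D on w = p p q p p q p q q p p:
  step 0: s0  (start)
  step 1: s6  (read p: s0→s6)
  step 2: s4  (read p: s6→s4)
  step 3: s6  (read q: s4→s6)   ← first repeat (s6 seen earlier)
  step 4: s4  (read p: s6→s4)
  step 5: s1  (read p: s4→s1)
  step 6: s0  (read q: s1→s0)
  step 7: s6  (read p: s0→s6)
  step 8: s2  (read q: s6→s2)
  step 9: s2  (read q: s2→s2)
  step 10: s4  (read p: s2→s4)
  step 11: s1  (read p: s4→s1)

So i = 1, j = 3, giving x = w[0:1] = p, y = w[1:3] = pq, z = w[3:11] = ppqpqqpp.
Check: |xy| = 3 ≤ 7 and |y| = 2 ≥ 1. Reading y takes D from s6 back to s6, so every xyⁱz is accepted.
With |Q| = 7, pigeonhole forces a state repeat no later than step 7; the substring read between the first and second visits to that state can be pumped.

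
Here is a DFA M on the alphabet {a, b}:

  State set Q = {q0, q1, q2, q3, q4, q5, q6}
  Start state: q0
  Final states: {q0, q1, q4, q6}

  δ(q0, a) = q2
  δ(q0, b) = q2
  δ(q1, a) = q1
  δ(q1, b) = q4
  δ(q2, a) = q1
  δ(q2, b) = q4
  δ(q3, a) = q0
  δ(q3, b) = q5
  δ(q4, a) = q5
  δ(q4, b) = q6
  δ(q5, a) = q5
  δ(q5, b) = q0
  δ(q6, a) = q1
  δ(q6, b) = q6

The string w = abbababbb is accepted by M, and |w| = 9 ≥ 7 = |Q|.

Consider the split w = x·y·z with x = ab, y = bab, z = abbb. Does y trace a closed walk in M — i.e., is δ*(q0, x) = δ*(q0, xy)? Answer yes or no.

State sequence: q0 -a-> q2 -b-> q4 -b-> q6 -a-> q1 -b-> q4

After x (step 2): q4. After xy (step 5): q4.
They match, so y = bab drives M around a cycle from q4 back to itself; pumping y any number of times keeps M in q4 before reading z, and xyⁱz ∈ L(M) for every i ≥ 0.

yes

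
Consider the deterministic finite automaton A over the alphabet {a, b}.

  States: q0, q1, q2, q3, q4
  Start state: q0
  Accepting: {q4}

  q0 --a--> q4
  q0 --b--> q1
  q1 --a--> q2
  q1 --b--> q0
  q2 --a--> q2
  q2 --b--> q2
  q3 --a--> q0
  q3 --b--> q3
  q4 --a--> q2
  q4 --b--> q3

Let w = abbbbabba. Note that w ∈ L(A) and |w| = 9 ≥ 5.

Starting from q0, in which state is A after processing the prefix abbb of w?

Run of A on the first 4 characters of w = a b b b:
  step 0: q0  (start)
  step 1: q4  (read a: q0→q4)
  step 2: q3  (read b: q4→q3)
  step 3: q3  (read b: q3→q3)
  step 4: q3  (read b: q3→q3)

After reading 4 characters, A is in state q3.
(This kind of state-tracing is the core of the pumping-lemma construction: with 5 states, pigeonhole forces a repeat within the first 5 steps.)

q3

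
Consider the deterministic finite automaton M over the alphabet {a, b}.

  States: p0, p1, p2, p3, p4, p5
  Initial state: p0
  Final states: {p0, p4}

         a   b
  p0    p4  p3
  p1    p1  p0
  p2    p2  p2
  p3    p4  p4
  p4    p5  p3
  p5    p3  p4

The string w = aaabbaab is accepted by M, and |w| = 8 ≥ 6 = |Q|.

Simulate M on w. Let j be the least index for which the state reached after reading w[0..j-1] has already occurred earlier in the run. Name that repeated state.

p4

State sequence: p0 -a-> p4 -a-> p5 -a-> p3 -b-> p4 -b-> p3 -a-> p4 -a-> p5 -b-> p4
First repeat at step 4: p4 was already visited.

The earliest repeat is at step j = 4: M is in p4, which it already visited at step i = 1.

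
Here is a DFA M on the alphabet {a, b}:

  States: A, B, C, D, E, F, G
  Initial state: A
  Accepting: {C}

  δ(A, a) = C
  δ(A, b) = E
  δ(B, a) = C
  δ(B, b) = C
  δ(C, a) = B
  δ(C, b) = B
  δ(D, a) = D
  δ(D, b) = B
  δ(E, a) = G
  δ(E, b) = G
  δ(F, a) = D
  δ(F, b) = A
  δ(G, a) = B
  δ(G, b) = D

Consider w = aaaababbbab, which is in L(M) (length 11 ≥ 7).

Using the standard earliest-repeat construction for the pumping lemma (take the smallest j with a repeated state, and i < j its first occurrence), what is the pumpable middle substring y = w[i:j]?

State sequence: A -a-> C -a-> B -a-> C -a-> B -b-> C -a-> B -b-> C -b-> B -b-> C -a-> B -b-> C
First repeat at step 3: C was already visited.

So i = 1, j = 3, giving x = w[0:1] = a, y = w[1:3] = aa, z = w[3:11] = ababbbab.
Check: |xy| = 3 ≤ 7 and |y| = 2 ≥ 1. Reading y takes M from C back to C, so every xyⁱz is accepted.
With |Q| = 7, pigeonhole forces a state repeat no later than step 7; the substring read between the first and second visits to that state can be pumped.

aa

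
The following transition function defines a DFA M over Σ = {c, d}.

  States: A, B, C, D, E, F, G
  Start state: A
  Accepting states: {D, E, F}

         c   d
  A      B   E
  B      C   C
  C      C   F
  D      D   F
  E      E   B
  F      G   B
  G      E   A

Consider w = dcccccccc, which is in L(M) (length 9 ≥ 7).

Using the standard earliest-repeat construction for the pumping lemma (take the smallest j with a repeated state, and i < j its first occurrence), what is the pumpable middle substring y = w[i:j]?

c

Run of M on w = d c c c c c c c c:
  step 0: A  (start)
  step 1: E  (read d: A→E)
  step 2: E  (read c: E→E)   ← first repeat (E seen earlier)
  step 3: E  (read c: E→E)
  step 4: E  (read c: E→E)
  step 5: E  (read c: E→E)
  step 6: E  (read c: E→E)
  step 7: E  (read c: E→E)
  step 8: E  (read c: E→E)
  step 9: E  (read c: E→E)

So i = 1, j = 2, giving x = w[0:1] = d, y = w[1:2] = c, z = w[2:9] = ccccccc.
Check: |xy| = 2 ≤ 7 and |y| = 1 ≥ 1. Reading y takes M from E back to E, so every xyⁱz is accepted.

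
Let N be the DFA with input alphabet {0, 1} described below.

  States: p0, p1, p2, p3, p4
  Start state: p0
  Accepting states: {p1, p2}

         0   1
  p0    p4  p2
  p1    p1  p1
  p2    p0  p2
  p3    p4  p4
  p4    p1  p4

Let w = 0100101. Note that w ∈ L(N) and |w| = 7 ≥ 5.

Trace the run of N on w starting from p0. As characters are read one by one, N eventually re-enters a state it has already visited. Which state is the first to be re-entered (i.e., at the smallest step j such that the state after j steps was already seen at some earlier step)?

p4

State sequence: p0 -0-> p4 -1-> p4 -0-> p1 -0-> p1 -1-> p1 -0-> p1 -1-> p1
First repeat at step 2: p4 was already visited.

The earliest repeat is at step j = 2: N is in p4, which it already visited at step i = 1.
The DFA has 5 states, so the proof of the pumping lemma guarantees a repeated state among the first 5+1 visited; the segment between the two visits is the pumpable y.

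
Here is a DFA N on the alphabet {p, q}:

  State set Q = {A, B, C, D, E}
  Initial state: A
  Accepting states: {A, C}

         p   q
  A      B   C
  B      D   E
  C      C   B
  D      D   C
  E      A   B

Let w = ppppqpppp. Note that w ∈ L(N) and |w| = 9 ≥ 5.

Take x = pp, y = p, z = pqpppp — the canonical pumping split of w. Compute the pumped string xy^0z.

pppqpppp

xy⁰z = xz = pp·pqpppp = pppqpppp.
Reading y = p takes N from D back to D, so after x the machine is still in D, and z then leads to the accepting state C. Hence pppqpppp ∈ L(N).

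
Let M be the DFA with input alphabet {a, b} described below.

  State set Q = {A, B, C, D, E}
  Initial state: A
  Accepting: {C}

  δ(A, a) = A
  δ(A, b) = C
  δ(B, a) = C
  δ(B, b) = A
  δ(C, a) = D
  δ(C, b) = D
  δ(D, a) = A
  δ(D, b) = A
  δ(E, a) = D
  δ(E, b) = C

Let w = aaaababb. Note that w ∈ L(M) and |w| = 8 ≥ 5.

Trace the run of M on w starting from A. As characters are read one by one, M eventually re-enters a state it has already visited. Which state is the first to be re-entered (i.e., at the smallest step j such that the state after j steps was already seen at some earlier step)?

State sequence: A -a-> A -a-> A -a-> A -a-> A -b-> C -a-> D -b-> A -b-> C
First repeat at step 1: A was already visited.

The earliest repeat is at step j = 1: M is in A, which it already visited at step i = 0.
Since M has 5 states, any run of length ≥ 5 visits 5+1 states, so by pigeonhole some state repeats within the first 5 steps — that repeat gives the pumpable loop.

A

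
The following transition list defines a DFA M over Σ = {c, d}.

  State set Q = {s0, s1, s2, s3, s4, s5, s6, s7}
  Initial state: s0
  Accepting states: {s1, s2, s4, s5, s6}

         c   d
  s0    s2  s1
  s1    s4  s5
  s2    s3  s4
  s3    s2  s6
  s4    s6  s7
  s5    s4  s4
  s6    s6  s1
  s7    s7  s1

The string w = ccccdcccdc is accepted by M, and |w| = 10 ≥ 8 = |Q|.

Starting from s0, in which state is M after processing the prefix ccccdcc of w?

State sequence: s0 -c-> s2 -c-> s3 -c-> s2 -c-> s3 -d-> s6 -c-> s6 -c-> s6

After reading 7 characters, M is in state s6.
(This kind of state-tracing is the core of the pumping-lemma construction: with 8 states, pigeonhole forces a repeat within the first 8 steps.)

s6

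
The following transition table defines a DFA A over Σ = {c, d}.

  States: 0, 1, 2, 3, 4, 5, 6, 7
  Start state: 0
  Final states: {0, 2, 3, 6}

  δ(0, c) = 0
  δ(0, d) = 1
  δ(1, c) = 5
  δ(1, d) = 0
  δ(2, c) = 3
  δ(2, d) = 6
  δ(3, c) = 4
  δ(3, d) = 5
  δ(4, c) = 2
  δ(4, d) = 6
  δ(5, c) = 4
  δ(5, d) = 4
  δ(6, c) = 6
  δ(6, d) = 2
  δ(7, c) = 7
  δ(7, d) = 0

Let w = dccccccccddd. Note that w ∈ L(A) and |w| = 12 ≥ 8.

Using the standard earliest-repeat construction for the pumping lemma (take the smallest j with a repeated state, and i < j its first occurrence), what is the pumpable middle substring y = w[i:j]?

State sequence: 0 -d-> 1 -c-> 5 -c-> 4 -c-> 2 -c-> 3 -c-> 4 -c-> 2 -c-> 3 -c-> 4 -d-> 6 -d-> 2 -d-> 6
First repeat at step 6: 4 was already visited.

So i = 3, j = 6, giving x = w[0:3] = dcc, y = w[3:6] = ccc, z = w[6:12] = cccddd.
Check: |xy| = 6 ≤ 8 and |y| = 3 ≥ 1. Reading y takes A from 4 back to 4, so every xyⁱz is accepted.

ccc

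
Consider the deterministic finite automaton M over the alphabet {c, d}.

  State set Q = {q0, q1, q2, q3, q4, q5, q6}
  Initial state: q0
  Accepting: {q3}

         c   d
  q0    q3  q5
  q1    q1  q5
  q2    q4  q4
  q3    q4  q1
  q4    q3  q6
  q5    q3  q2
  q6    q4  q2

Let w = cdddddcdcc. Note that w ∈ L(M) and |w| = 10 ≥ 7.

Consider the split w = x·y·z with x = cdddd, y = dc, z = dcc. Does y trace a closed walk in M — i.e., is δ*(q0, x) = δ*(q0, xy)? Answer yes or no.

yes

State sequence: q0 -c-> q3 -d-> q1 -d-> q5 -d-> q2 -d-> q4 -d-> q6 -c-> q4

After x (step 5): q4. After xy (step 7): q4.
They match, so y = dc drives M around a cycle from q4 back to itself; pumping y any number of times keeps M in q4 before reading z, and xyⁱz ∈ L(M) for every i ≥ 0.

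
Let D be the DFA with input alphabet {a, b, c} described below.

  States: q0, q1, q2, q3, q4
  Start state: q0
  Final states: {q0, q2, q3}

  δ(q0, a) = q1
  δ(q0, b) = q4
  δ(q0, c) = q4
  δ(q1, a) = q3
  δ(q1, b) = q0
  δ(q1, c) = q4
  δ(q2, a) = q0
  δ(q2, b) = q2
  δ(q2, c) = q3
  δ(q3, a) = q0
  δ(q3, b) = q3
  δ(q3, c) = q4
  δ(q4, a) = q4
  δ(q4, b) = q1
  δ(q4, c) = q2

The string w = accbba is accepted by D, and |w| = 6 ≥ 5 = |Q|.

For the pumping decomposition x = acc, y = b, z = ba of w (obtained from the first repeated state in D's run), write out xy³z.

accbbbba

xy^3z = acc·b·b·b·ba = accbbbba.
Reading y = b takes D from q2 back to q2, so after x·y·y·y the machine is still in q2, and z then leads to the accepting state q0. Hence accbbbba ∈ L(D).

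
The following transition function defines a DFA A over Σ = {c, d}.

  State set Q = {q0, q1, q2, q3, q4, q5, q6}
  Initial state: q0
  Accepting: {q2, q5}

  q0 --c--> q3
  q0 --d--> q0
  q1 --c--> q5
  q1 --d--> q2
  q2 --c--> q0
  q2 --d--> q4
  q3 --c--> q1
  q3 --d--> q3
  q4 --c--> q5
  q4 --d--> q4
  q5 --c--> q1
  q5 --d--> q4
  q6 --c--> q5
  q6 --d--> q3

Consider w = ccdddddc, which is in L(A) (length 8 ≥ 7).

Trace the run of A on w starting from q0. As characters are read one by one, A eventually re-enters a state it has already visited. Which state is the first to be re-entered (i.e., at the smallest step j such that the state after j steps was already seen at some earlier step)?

q4

State sequence: q0 -c-> q3 -c-> q1 -d-> q2 -d-> q4 -d-> q4 -d-> q4 -d-> q4 -c-> q5
First repeat at step 5: q4 was already visited.

The earliest repeat is at step j = 5: A is in q4, which it already visited at step i = 4.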